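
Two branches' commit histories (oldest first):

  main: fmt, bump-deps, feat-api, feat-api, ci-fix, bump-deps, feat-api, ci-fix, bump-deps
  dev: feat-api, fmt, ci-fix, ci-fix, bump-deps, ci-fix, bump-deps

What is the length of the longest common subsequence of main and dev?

Pick fmt at main[1]=dev[2], ci-fix at main[5]=dev[4], bump-deps at main[6]=dev[5], ci-fix at main[8]=dev[6], bump-deps at main[9]=dev[7]; all 5 commits appear in both, in order. dp[9][7] = 5 confirms this is the maximum.

5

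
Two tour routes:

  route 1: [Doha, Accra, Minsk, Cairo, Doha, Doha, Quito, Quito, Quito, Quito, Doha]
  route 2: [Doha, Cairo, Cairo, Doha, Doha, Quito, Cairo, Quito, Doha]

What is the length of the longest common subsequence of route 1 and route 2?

Match Doha at route 1[1]=route 2[1]; then Cairo at route 1[4]=route 2[3]; then Doha at route 1[5]=route 2[4]; then Doha at route 1[6]=route 2[5]; then Quito at route 1[7]=route 2[6]; then Quito at route 1[10]=route 2[8]; then Doha at route 1[11]=route 2[9] — 7 stops in the same relative order in both, and the DP table's final entry dp[11][9] is also 7, so no common subsequence is longer.

7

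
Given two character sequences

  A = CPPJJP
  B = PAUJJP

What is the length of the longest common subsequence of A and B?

4

Pick P (A #2, B #1), J (A #4, B #4), J (A #5, B #5), P (A #6, B #6); all 4 characters appear in both, in order, and the DP table's final entry dp[6][6] is also 4, so no common subsequence is longer.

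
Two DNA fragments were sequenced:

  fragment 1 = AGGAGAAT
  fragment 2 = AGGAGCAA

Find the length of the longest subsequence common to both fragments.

7

Match A [1,1] → G [2,2] → G [3,3] → A [4,4] → G [5,5] → A [6,7] → A [7,8] — 7 bases in the same relative order in both. The LCS DP gives dp[8][8] = 7, so this is optimal.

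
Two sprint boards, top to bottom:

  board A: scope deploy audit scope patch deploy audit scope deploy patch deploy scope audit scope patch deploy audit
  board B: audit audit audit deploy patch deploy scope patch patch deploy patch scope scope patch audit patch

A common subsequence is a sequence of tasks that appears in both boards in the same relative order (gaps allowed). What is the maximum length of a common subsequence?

10

Match deploy at board A[2]=board B[4], then patch at board A[5]=board B[5], then deploy at board A[6]=board B[6], then scope at board A[8]=board B[7], then deploy at board A[9]=board B[10], then patch at board A[10]=board B[11], then scope at board A[12]=board B[12], then scope at board A[14]=board B[13], then patch at board A[15]=board B[14], then audit at board A[17]=board B[15] — 10 tasks in the same relative order in both, and the DP table's final entry dp[17][16] is also 10, so no common subsequence is longer.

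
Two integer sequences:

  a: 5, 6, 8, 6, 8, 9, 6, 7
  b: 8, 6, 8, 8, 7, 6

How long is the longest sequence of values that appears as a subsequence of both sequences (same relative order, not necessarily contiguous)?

4

Match 6 at a[2]=b[2], 8 at a[3]=b[3], 8 at a[5]=b[4], 6 at a[7]=b[6] — 4 values in the same relative order in both. Since dp[8][6] = 4, nothing longer is possible.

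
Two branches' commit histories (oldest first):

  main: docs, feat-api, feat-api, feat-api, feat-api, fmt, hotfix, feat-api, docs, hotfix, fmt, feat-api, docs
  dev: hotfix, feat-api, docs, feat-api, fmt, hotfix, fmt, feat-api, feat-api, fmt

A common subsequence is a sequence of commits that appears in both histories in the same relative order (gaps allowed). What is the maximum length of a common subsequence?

6

Pick docs (main #1, dev #3), then feat-api (main #5, dev #4), then fmt (main #6, dev #5), then hotfix (main #7, dev #6), then feat-api (main #8, dev #9), then fmt (main #11, dev #10); all 6 commits appear in both, in order, and the DP table's final entry dp[13][10] is also 6, so no common subsequence is longer.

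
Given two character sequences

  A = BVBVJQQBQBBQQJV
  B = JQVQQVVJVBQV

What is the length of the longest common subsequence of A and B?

7

Taking J (A #5, B #1), then Q (A #6, B #2), then Q (A #7, B #4), then Q (A #9, B #5), then B (A #11, B #10), then Q (A #13, B #11), then V (A #15, B #12) gives a common subsequence of length 7. dp[15][12] = 7 confirms this is the maximum.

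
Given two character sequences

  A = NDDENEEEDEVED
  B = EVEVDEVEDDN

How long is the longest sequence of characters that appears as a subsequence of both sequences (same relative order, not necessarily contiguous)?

Let dp[i][j] be the LCS length of the first i characters of A and the first j characters of B. dp[i][j] = dp[i-1][j-1]+1 when the i-th and j-th characters match, else max(dp[i-1][j], dp[i][j-1]).
    ·  E  V  E  V  D  E  V  E  D  D  N
 ·  0  0  0  0  0  0  0  0  0  0  0  0
 N  0  0  0  0  0  0  0  0  0  0  0  1
 D  0  0  0  0  0  1  1  1  1  1  1  1
 D  0  0  0  0  0  1  1  1  1  2  2  2
 E  0  1  1  1  1  1  2  2  2  2  2  2
 N  0  1  1  1  1  1  2  2  2  2  2  3
 E  0  1  1  2  2  2  2  2  3  3  3  3
 E  0  1  1  2  2  2  3  3  3  3  3  3
 E  0  1  1  2  2  2  3  3  4  4  4  4
 D  0  1  1  2  2  3  3  3  4  5  5  5
 E  0  1  1  2  2  3  4  4  4  5  5  5
 V  0  1  2  2  3  3  4  5  5  5  5  5
 E  0  1  2  3  3  3  4  5  6  6  6  6
 D  0  1  2  3  3  4  4  5  6  7  7  7
dp[13][11] = 7. One LCS (by backtracking along matches): EEDEVED.

7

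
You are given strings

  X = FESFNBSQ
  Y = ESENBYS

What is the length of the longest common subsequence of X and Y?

5

Let dp[i][j] be the LCS length of the first i characters of X and the first j characters of Y. dp[i][j] = dp[i-1][j-1]+1 when the i-th and j-th characters match, else max(dp[i-1][j], dp[i][j-1]).
    ·  E  S  E  N  B  Y  S
 ·  0  0  0  0  0  0  0  0
 F  0  0  0  0  0  0  0  0
 E  0  1  1  1  1  1  1  1
 S  0  1  2  2  2  2  2  2
 F  0  1  2  2  2  2  2  2
 N  0  1  2  2  3  3  3  3
 B  0  1  2  2  3  4  4  4
 S  0  1  2  2  3  4  4  5
 Q  0  1  2  2  3  4  4  5
dp[8][7] = 5. One LCS (by backtracking along matches): ESNBS.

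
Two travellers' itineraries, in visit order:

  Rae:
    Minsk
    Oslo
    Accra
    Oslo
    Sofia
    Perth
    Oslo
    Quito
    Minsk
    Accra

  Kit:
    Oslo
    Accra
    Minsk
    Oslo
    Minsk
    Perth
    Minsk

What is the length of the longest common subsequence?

Pick Oslo (Rae #2, Kit #1), Accra (Rae #3, Kit #2), Oslo (Rae #4, Kit #4), Perth (Rae #6, Kit #6), Minsk (Rae #9, Kit #7); all 5 stops appear in both, in order. The LCS DP gives dp[10][7] = 5, so this is optimal.

5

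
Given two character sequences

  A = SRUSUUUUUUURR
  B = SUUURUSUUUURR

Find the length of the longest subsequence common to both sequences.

Match S [1,1], U [3,2], U [5,3], U [6,4], U [7,6], U [8,8], U [9,9], U [10,10], U [11,11], R [12,12], R [13,13] — 11 characters in the same relative order in both. Since dp[13][13] = 11, nothing longer is possible.

11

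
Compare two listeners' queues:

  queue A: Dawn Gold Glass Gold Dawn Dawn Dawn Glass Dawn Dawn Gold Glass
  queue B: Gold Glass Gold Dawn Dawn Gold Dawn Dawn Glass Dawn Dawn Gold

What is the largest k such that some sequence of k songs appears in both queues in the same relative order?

10

One common subsequence of length 10: Gold (queue A #2, queue B #1) → Glass (queue A #3, queue B #2) → Gold (queue A #4, queue B #3) → Dawn (queue A #5, queue B #5) → Dawn (queue A #6, queue B #7) → Dawn (queue A #7, queue B #8) → Glass (queue A #8, queue B #9) → Dawn (queue A #9, queue B #10) → Dawn (queue A #10, queue B #11) → Gold (queue A #11, queue B #12), and the DP table's final entry dp[12][12] is also 10, so no common subsequence is longer.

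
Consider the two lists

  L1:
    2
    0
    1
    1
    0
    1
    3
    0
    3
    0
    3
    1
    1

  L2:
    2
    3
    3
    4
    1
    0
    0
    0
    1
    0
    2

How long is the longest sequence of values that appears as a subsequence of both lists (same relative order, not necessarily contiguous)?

6

Let dp[i][j] be the LCS length of the first i values of L1 and the first j values of L2. dp[i][j] = dp[i-1][j-1]+1 when the i-th and j-th values match, else max(dp[i-1][j], dp[i][j-1]).
    ·  2  3  3  4  1  0  0  0  1  0  2
 ·  0  0  0  0  0  0  0  0  0  0  0  0
 2  0  1  1  1  1  1  1  1  1  1  1  1
 0  0  1  1  1  1  1  2  2  2  2  2  2
 1  0  1  1  1  1  2  2  2  2  3  3  3
 1  0  1  1  1  1  2  2  2  2  3  3  3
 0  0  1  1  1  1  2  3  3  3  3  4  4
 1  0  1  1  1  1  2  3  3  3  4  4  4
 3  0  1  2  2  2  2  3  3  3  4  4  4
 0  0  1  2  2  2  2  3  4  4  4  5  5
 3  0  1  2  3  3  3  3  4  4  4  5  5
 0  0  1  2  3  3  3  4  4  5  5  5  5
 3  0  1  2  3  3  3  4  4  5  5  5  5
 1  0  1  2  3  3  4  4  4  5  6  6  6
 1  0  1  2  3  3  4  4  4  5  6  6  6
dp[13][11] = 6. One LCS (by backtracking along matches): 2, 1, 0, 0, 0, 1.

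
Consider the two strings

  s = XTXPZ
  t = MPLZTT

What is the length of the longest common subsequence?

2

Let dp[i][j] be the LCS length of the first i characters of s and the first j characters of t. dp[i][j] = dp[i-1][j-1]+1 when the i-th and j-th characters match, else max(dp[i-1][j], dp[i][j-1]).
    ·  M  P  L  Z  T  T
 ·  0  0  0  0  0  0  0
 X  0  0  0  0  0  0  0
 T  0  0  0  0  0  1  1
 X  0  0  0  0  0  1  1
 P  0  0  1  1  1  1  1
 Z  0  0  1  1  2  2  2
dp[5][6] = 2. One LCS (by backtracking along matches): PZ.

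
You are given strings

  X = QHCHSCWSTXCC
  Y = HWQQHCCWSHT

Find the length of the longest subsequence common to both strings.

Let dp[i][j] be the LCS length of the first i characters of X and the first j characters of Y. dp[i][j] = dp[i-1][j-1]+1 when the i-th and j-th characters match, else max(dp[i-1][j], dp[i][j-1]).
    ·  H  W  Q  Q  H  C  C  W  S  H  T
 ·  0  0  0  0  0  0  0  0  0  0  0  0
 Q  0  0  0  1  1  1  1  1  1  1  1  1
 H  0  1  1  1  1  2  2  2  2  2  2  2
 C  0  1  1  1  1  2  3  3  3  3  3  3
 H  0  1  1  1  1  2  3  3  3  3  4  4
 S  0  1  1  1  1  2  3  3  3  4  4  4
 C  0  1  1  1  1  2  3  4  4  4  4  4
 W  0  1  2  2  2  2  3  4  5  5  5  5
 S  0  1  2  2  2  2  3  4  5  6  6  6
 T  0  1  2  2  2  2  3  4  5  6  6  7
 X  0  1  2  2  2  2  3  4  5  6  6  7
 C  0  1  2  2  2  2  3  4  5  6  6  7
 C  0  1  2  2  2  2  3  4  5  6  6  7
dp[12][11] = 7. One LCS (by backtracking along matches): QHCCWST.

7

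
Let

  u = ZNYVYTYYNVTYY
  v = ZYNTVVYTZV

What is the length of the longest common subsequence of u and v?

6

Pick Z [1,1]; then N [2,3]; then V [4,6]; then Y [5,7]; then T [6,8]; then V [10,10]; all 6 characters appear in both, in order. dp[13][10] = 6 confirms this is the maximum.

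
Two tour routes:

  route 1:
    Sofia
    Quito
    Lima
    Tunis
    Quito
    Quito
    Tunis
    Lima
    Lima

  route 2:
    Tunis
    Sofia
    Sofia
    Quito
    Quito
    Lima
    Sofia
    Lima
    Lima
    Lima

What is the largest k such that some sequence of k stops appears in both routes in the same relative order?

5

Taking Sofia [1,3] → Quito [2,5] → Lima [3,8] → Lima [8,9] → Lima [9,10] gives a common subsequence of length 5. dp[9][10] = 5 confirms this is the maximum.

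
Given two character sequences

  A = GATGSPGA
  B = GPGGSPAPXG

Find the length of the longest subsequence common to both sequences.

Taking G at A[1]=B[3], then G at A[4]=B[4], then S at A[5]=B[5], then P at A[6]=B[8], then G at A[7]=B[10] gives a common subsequence of length 5, and the DP table's final entry dp[8][10] is also 5, so no common subsequence is longer.

5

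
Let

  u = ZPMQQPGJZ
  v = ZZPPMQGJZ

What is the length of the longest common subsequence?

Taking Z at u[1]=v[2] → P at u[2]=v[4] → M at u[3]=v[5] → Q at u[5]=v[6] → G at u[7]=v[7] → J at u[8]=v[8] → Z at u[9]=v[9] gives a common subsequence of length 7. dp[9][9] = 7 confirms this is the maximum.

7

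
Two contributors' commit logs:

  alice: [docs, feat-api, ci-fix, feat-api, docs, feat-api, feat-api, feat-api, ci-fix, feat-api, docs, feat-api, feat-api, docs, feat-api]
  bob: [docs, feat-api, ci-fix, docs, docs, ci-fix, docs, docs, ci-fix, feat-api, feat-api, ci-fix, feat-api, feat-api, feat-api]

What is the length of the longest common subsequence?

One common subsequence of length 10: docs [1,1] → feat-api [2,2] → ci-fix [3,6] → docs [5,8] → feat-api [7,10] → feat-api [8,11] → ci-fix [9,12] → feat-api [12,13] → feat-api [13,14] → feat-api [15,15]. Since dp[15][15] = 10, nothing longer is possible.

10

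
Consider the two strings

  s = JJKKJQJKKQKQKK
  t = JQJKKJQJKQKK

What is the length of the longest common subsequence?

Pick J at s[1]=t[1], then J at s[2]=t[3], then K at s[3]=t[4], then K at s[4]=t[5], then J at s[5]=t[6], then Q at s[6]=t[7], then J at s[7]=t[8], then K at s[11]=t[9], then Q at s[12]=t[10], then K at s[13]=t[11], then K at s[14]=t[12]; all 11 characters appear in both, in order. The LCS DP gives dp[14][12] = 11, so this is optimal.

11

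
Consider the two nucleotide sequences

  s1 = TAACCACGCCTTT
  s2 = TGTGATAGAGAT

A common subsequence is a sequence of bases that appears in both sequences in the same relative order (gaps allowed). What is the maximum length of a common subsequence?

6

Pick T [1,3], then A [2,5], then A [3,7], then A [6,9], then G [8,10], then T [13,12]; all 6 bases appear in both, in order. dp[13][12] = 6 confirms this is the maximum.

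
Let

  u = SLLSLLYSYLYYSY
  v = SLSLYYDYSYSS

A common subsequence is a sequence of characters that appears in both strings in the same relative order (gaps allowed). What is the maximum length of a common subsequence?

9

One common subsequence of length 9: S [1,1]; then L [3,2]; then S [4,3]; then L [6,4]; then Y [7,5]; then Y [9,6]; then Y [11,8]; then Y [12,10]; then S [13,12], and the DP table's final entry dp[14][12] is also 9, so no common subsequence is longer.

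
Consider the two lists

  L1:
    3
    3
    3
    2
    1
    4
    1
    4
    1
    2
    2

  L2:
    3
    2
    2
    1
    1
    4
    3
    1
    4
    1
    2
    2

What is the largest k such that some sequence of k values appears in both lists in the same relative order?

Taking 3 [1,1], then 2 [4,3], then 1 [5,5], then 4 [6,6], then 1 [7,8], then 4 [8,9], then 1 [9,10], then 2 [10,11], then 2 [11,12] gives a common subsequence of length 9. The LCS DP gives dp[11][12] = 9, so this is optimal.

9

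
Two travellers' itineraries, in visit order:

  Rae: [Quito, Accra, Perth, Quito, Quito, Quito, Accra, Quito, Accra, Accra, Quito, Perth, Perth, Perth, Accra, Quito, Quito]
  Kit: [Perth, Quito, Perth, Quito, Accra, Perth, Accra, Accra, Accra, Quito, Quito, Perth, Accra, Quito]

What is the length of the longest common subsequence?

10

Taking Quito at Rae[1]=Kit[4], Accra at Rae[2]=Kit[5], Perth at Rae[3]=Kit[6], Accra at Rae[7]=Kit[7], Accra at Rae[9]=Kit[8], Accra at Rae[10]=Kit[9], Quito at Rae[11]=Kit[11], Perth at Rae[14]=Kit[12], Accra at Rae[15]=Kit[13], Quito at Rae[17]=Kit[14] gives a common subsequence of length 10. The LCS DP gives dp[17][14] = 10, so this is optimal.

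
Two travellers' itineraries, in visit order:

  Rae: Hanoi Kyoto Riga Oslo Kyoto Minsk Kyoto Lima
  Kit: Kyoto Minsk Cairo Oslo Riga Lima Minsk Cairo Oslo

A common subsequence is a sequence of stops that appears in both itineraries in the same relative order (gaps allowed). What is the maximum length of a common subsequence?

3

One common subsequence of length 3: Kyoto [2,1], Riga [3,5], Oslo [4,9]. dp[8][9] = 3 confirms this is the maximum.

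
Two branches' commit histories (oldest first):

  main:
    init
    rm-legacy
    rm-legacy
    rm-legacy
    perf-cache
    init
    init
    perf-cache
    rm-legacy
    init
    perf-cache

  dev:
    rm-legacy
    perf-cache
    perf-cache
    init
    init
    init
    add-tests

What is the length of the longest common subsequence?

5

Taking rm-legacy [2,1], perf-cache [5,3], init [6,4], init [7,5], init [10,6] gives a common subsequence of length 5. dp[11][7] = 5 confirms this is the maximum.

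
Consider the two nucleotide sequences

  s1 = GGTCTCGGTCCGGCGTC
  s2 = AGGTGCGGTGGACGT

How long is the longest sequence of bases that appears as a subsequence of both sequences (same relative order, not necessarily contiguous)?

12

One common subsequence of length 12: G at s1[1]=s2[2], then G at s1[2]=s2[3], then T at s1[3]=s2[4], then C at s1[6]=s2[6], then G at s1[7]=s2[7], then G at s1[8]=s2[8], then T at s1[9]=s2[9], then G at s1[12]=s2[10], then G at s1[13]=s2[11], then C at s1[14]=s2[13], then G at s1[15]=s2[14], then T at s1[16]=s2[15]. dp[17][15] = 12 confirms this is the maximum.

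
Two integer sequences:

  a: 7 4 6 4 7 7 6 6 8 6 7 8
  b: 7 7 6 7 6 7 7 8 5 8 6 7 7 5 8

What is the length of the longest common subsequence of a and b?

8

Pick 7 at a[1]=b[4] → 6 at a[3]=b[5] → 7 at a[5]=b[6] → 7 at a[6]=b[7] → 8 at a[9]=b[10] → 6 at a[10]=b[11] → 7 at a[11]=b[13] → 8 at a[12]=b[15]; all 8 values appear in both, in order, and the DP table's final entry dp[12][15] is also 8, so no common subsequence is longer.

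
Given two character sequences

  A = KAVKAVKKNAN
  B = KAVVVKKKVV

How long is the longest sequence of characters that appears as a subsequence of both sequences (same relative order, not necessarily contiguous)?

Let dp[i][j] be the LCS length of the first i characters of A and the first j characters of B. dp[i][j] = dp[i-1][j-1]+1 when the i-th and j-th characters match, else max(dp[i-1][j], dp[i][j-1]).
    ·  K  A  V  V  V  K  K  K  V  V
 ·  0  0  0  0  0  0  0  0  0  0  0
 K  0  1  1  1  1  1  1  1  1  1  1
 A  0  1  2  2  2  2  2  2  2  2  2
 V  0  1  2  3  3  3  3  3  3  3  3
 K  0  1  2  3  3  3  4  4  4  4  4
 A  0  1  2  3  3  3  4  4  4  4  4
 V  0  1  2  3  4  4  4  4  4  5  5
 K  0  1  2  3  4  4  5  5  5  5  5
 K  0  1  2  3  4  4  5  6  6  6  6
 N  0  1  2  3  4  4  5  6  6  6  6
 A  0  1  2  3  4  4  5  6  6  6  6
 N  0  1  2  3  4  4  5  6  6  6  6
dp[11][10] = 6. One LCS (by backtracking along matches): KAVKKK.

6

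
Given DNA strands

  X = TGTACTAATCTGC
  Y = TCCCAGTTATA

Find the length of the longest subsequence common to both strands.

6

Let dp[i][j] be the LCS length of the first i bases of X and the first j bases of Y. dp[i][j] = dp[i-1][j-1]+1 when the i-th and j-th bases match, else max(dp[i-1][j], dp[i][j-1]).
    ·  T  C  C  C  A  G  T  T  A  T  A
 ·  0  0  0  0  0  0  0  0  0  0  0  0
 T  0  1  1  1  1  1  1  1  1  1  1  1
 G  0  1  1  1  1  1  2  2  2  2  2  2
 T  0  1  1  1  1  1  2  3  3  3  3  3
 A  0  1  1  1  1  2  2  3  3  4  4  4
 C  0  1  2  2  2  2  2  3  3  4  4  4
 T  0  1  2  2  2  2  2  3  4  4  5  5
 A  0  1  2  2  2  3  3  3  4  5  5  6
 A  0  1  2  2  2  3  3  3  4  5  5  6
 T  0  1  2  2  2  3  3  4  4  5  6  6
 C  0  1  2  3  3  3  3  4  4  5  6  6
 T  0  1  2  3  3  3  3  4  5  5  6  6
 G  0  1  2  3  3  3  4  4  5  5  6  6
 C  0  1  2  3  4  4  4  4  5  5  6  6
dp[13][11] = 6. One LCS (by backtracking along matches): TGTATA.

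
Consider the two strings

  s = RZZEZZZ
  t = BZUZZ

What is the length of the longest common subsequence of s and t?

Pick Z at s[2]=t[2], then Z at s[6]=t[4], then Z at s[7]=t[5]; all 3 characters appear in both, in order. Since dp[7][5] = 3, nothing longer is possible.

3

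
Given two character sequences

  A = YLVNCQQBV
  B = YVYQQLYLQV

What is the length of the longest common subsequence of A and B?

One common subsequence of length 5: Y (A #1, B #1) → V (A #3, B #2) → Q (A #6, B #5) → Q (A #7, B #9) → V (A #9, B #10). Since dp[9][10] = 5, nothing longer is possible.

5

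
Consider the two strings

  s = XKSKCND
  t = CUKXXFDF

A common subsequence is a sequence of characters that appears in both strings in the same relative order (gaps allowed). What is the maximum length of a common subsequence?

Let dp[i][j] be the LCS length of the first i characters of s and the first j characters of t. dp[i][j] = dp[i-1][j-1]+1 when the i-th and j-th characters match, else max(dp[i-1][j], dp[i][j-1]).
    ·  C  U  K  X  X  F  D  F
 ·  0  0  0  0  0  0  0  0  0
 X  0  0  0  0  1  1  1  1  1
 K  0  0  0  1  1  1  1  1  1
 S  0  0  0  1  1  1  1  1  1
 K  0  0  0  1  1  1  1  1  1
 C  0  1  1  1  1  1  1  1  1
 N  0  1  1  1  1  1  1  1  1
 D  0  1  1  1  1  1  1  2  2
dp[7][8] = 2. One LCS (by backtracking along matches): XD.

2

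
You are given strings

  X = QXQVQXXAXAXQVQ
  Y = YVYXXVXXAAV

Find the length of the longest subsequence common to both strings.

7

Pick X at X[2]=Y[5]; then V at X[4]=Y[6]; then X at X[6]=Y[7]; then X at X[7]=Y[8]; then A at X[8]=Y[9]; then A at X[10]=Y[10]; then V at X[13]=Y[11]; all 7 characters appear in both, in order, and the DP table's final entry dp[14][11] is also 7, so no common subsequence is longer.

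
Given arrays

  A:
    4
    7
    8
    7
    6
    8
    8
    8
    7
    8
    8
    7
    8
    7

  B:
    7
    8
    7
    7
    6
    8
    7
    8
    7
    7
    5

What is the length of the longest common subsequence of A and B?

9

Match 7 (A #2, B #1) → 8 (A #3, B #2) → 7 (A #4, B #4) → 6 (A #5, B #5) → 8 (A #8, B #6) → 7 (A #9, B #7) → 8 (A #11, B #8) → 7 (A #12, B #9) → 7 (A #14, B #10) — 9 values in the same relative order in both. dp[14][11] = 9 confirms this is the maximum.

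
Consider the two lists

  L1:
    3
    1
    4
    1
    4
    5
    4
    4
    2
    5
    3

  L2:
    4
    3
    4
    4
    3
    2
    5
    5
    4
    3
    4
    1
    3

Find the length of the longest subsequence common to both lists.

7

One common subsequence of length 7: 3 (L1 #1, L2 #2), then 4 (L1 #3, L2 #3), then 4 (L1 #5, L2 #4), then 5 (L1 #6, L2 #8), then 4 (L1 #7, L2 #9), then 4 (L1 #8, L2 #11), then 3 (L1 #11, L2 #13). dp[11][13] = 7 confirms this is the maximum.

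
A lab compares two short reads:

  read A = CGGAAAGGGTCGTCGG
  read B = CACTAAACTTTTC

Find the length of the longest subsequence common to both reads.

One common subsequence of length 7: C [1,3]; then A [4,5]; then A [5,6]; then A [6,7]; then T [10,11]; then T [13,12]; then C [14,13]. Since dp[16][13] = 7, nothing longer is possible.

7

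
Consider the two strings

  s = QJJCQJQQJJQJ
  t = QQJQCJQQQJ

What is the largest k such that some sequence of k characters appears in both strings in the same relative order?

Pick Q at s[1]=t[2]; then J at s[2]=t[3]; then C at s[4]=t[5]; then J at s[6]=t[6]; then Q at s[7]=t[7]; then Q at s[8]=t[8]; then Q at s[11]=t[9]; then J at s[12]=t[10]; all 8 characters appear in both, in order, and the DP table's final entry dp[12][10] is also 8, so no common subsequence is longer.

8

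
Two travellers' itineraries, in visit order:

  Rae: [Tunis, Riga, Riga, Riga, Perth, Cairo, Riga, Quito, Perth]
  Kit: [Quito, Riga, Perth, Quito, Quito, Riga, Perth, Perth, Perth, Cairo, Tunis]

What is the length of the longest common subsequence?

Taking Riga at Rae[2]=Kit[2]; then Riga at Rae[3]=Kit[6]; then Perth at Rae[5]=Kit[9]; then Cairo at Rae[6]=Kit[10] gives a common subsequence of length 4. dp[9][11] = 4 confirms this is the maximum.

4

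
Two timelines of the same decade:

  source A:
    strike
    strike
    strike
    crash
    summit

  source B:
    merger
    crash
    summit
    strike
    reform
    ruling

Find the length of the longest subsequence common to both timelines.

Pick crash (source A #4, source B #2), summit (source A #5, source B #3); all 2 events appear in both, in order. Since dp[5][6] = 2, nothing longer is possible.

2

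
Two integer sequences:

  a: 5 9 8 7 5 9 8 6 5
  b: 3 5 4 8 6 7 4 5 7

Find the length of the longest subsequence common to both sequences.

4

Pick 5 at a[1]=b[2] → 8 at a[3]=b[4] → 7 at a[4]=b[6] → 5 at a[5]=b[8]; all 4 values appear in both, in order, and the DP table's final entry dp[9][9] is also 4, so no common subsequence is longer.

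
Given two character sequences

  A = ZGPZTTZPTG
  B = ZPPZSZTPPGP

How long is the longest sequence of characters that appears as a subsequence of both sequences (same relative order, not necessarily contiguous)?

Let dp[i][j] be the LCS length of the first i characters of A and the first j characters of B. dp[i][j] = dp[i-1][j-1]+1 when the i-th and j-th characters match, else max(dp[i-1][j], dp[i][j-1]).
    ·  Z  P  P  Z  S  Z  T  P  P  G  P
 ·  0  0  0  0  0  0  0  0  0  0  0  0
 Z  0  1  1  1  1  1  1  1  1  1  1  1
 G  0  1  1  1  1  1  1  1  1  1  2  2
 P  0  1  2  2  2  2  2  2  2  2  2  3
 Z  0  1  2  2  3  3  3  3  3  3  3  3
 T  0  1  2  2  3  3  3  4  4  4  4  4
 T  0  1  2  2  3  3  3  4  4  4  4  4
 Z  0  1  2  2  3  3  4  4  4  4  4  4
 P  0  1  2  3  3  3  4  4  5  5  5  5
 T  0  1  2  3  3  3  4  5  5  5  5  5
 G  0  1  2  3  3  3  4  5  5  5  6  6
dp[10][11] = 6. One LCS (by backtracking along matches): ZPZTPG.

6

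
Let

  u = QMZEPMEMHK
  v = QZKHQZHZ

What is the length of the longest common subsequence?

Pick Q at u[1]=v[5] → Z at u[3]=v[6] → H at u[9]=v[7]; all 3 characters appear in both, in order, and the DP table's final entry dp[10][8] is also 3, so no common subsequence is longer.

3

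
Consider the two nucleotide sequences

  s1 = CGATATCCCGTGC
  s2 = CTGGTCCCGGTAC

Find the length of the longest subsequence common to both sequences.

9

Match C [1,1] → G [2,4] → T [6,5] → C [7,6] → C [8,7] → C [9,8] → G [10,10] → T [11,11] → C [13,13] — 9 bases in the same relative order in both. dp[13][13] = 9 confirms this is the maximum.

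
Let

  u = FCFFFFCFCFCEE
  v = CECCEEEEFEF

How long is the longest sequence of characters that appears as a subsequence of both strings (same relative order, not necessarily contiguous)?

Match C [2,1] → C [7,3] → C [9,4] → F [10,9] → E [12,10] — 5 characters in the same relative order in both, and the DP table's final entry dp[13][11] is also 5, so no common subsequence is longer.

5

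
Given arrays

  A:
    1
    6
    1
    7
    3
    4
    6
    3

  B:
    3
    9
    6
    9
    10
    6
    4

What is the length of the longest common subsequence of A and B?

Let dp[i][j] be the LCS length of the first i values of A and the first j values of B. dp[i][j] = dp[i-1][j-1]+1 when the i-th and j-th values match, else max(dp[i-1][j], dp[i][j-1]).
    ·  3  9  6  9 10  6  4
 ·  0  0  0  0  0  0  0  0
 1  0  0  0  0  0  0  0  0
 6  0  0  0  1  1  1  1  1
 1  0  0  0  1  1  1  1  1
 7  0  0  0  1  1  1  1  1
 3  0  1  1  1  1  1  1  1
 4  0  1  1  1  1  1  1  2
 6  0  1  1  2  2  2  2  2
 3  0  1  1  2  2  2  2  2
dp[8][7] = 2. One LCS (by backtracking along matches): 6, 4.

2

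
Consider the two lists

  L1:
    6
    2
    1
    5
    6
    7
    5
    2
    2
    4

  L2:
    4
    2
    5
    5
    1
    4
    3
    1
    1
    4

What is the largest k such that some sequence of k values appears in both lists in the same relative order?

Taking 2 (L1 #2, L2 #2), 5 (L1 #4, L2 #3), 5 (L1 #7, L2 #4), 4 (L1 #10, L2 #10) gives a common subsequence of length 4. Since dp[10][10] = 4, nothing longer is possible.

4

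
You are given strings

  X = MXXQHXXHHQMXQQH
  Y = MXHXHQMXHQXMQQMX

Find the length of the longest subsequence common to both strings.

10

One common subsequence of length 10: M at X[1]=Y[1], X at X[2]=Y[2], X at X[3]=Y[4], Q at X[4]=Y[6], X at X[7]=Y[8], H at X[9]=Y[9], Q at X[10]=Y[10], M at X[11]=Y[12], Q at X[13]=Y[13], Q at X[14]=Y[14], and the DP table's final entry dp[15][16] is also 10, so no common subsequence is longer.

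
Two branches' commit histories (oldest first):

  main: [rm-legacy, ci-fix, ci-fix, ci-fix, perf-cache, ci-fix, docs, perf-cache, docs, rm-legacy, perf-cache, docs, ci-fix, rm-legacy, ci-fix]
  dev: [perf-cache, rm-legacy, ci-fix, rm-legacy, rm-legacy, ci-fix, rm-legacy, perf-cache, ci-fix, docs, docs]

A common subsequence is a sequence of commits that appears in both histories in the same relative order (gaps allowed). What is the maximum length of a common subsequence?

7

Pick rm-legacy (main #1, dev #2), then ci-fix (main #2, dev #3), then ci-fix (main #3, dev #6), then perf-cache (main #5, dev #8), then ci-fix (main #6, dev #9), then docs (main #9, dev #10), then docs (main #12, dev #11); all 7 commits appear in both, in order. dp[15][11] = 7 confirms this is the maximum.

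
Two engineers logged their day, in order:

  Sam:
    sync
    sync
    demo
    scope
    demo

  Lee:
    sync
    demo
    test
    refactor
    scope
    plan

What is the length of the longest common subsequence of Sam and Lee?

3

Pick sync (Sam #2, Lee #1) → demo (Sam #3, Lee #2) → scope (Sam #4, Lee #5); all 3 tasks appear in both, in order, and the DP table's final entry dp[5][6] is also 3, so no common subsequence is longer.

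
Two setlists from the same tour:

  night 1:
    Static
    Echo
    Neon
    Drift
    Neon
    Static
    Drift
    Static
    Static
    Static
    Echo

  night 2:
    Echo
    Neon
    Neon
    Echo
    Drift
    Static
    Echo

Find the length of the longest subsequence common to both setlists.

6

Pick Echo at night 1[2]=night 2[1], Neon at night 1[3]=night 2[2], Neon at night 1[5]=night 2[3], Drift at night 1[7]=night 2[5], Static at night 1[10]=night 2[6], Echo at night 1[11]=night 2[7]; all 6 songs appear in both, in order. The LCS DP gives dp[11][7] = 6, so this is optimal.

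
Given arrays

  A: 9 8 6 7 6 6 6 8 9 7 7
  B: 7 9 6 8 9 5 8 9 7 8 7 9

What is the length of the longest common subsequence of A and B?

6

Let dp[i][j] be the LCS length of the first i values of A and the first j values of B. dp[i][j] = dp[i-1][j-1]+1 when the i-th and j-th values match, else max(dp[i-1][j], dp[i][j-1]).
    ·  7  9  6  8  9  5  8  9  7  8  7  9
 ·  0  0  0  0  0  0  0  0  0  0  0  0  0
 9  0  0  1  1  1  1  1  1  1  1  1  1  1
 8  0  0  1  1  2  2  2  2  2  2  2  2  2
 6  0  0  1  2  2  2  2  2  2  2  2  2  2
 7  0  1  1  2  2  2  2  2  2  3  3  3  3
 6  0  1  1  2  2  2  2  2  2  3  3  3  3
 6  0  1  1  2  2  2  2  2  2  3  3  3  3
 6  0  1  1  2  2  2  2  2  2  3  3  3  3
 8  0  1  1  2  3  3  3  3  3  3  4  4  4
 9  0  1  2  2  3  4  4  4  4  4  4  4  5
 7  0  1  2  2  3  4  4  4  4  5  5  5  5
 7  0  1  2  2  3  4  4  4  4  5  5  6  6
dp[11][12] = 6. One LCS (by backtracking along matches): 9, 8, 8, 9, 7, 7.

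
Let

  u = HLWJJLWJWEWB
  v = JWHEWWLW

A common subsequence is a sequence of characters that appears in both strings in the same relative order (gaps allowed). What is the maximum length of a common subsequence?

4

Match H (u #1, v #3); then W (u #3, v #6); then L (u #6, v #7); then W (u #11, v #8) — 4 characters in the same relative order in both, and the DP table's final entry dp[12][8] is also 4, so no common subsequence is longer.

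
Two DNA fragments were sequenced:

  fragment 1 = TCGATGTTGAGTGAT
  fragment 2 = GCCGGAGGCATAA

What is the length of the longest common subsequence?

One common subsequence of length 8: C (fragment 1 #2, fragment 2 #3), then G (fragment 1 #3, fragment 2 #5), then A (fragment 1 #4, fragment 2 #6), then G (fragment 1 #6, fragment 2 #7), then G (fragment 1 #9, fragment 2 #8), then A (fragment 1 #10, fragment 2 #10), then T (fragment 1 #12, fragment 2 #11), then A (fragment 1 #14, fragment 2 #13), and the DP table's final entry dp[15][13] is also 8, so no common subsequence is longer.

8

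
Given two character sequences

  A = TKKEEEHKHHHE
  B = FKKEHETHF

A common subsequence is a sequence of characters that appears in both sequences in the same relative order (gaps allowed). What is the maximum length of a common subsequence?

Match K (A #2, B #2), K (A #3, B #3), E (A #4, B #4), E (A #5, B #6), H (A #7, B #8) — 5 characters in the same relative order in both. Since dp[12][9] = 5, nothing longer is possible.

5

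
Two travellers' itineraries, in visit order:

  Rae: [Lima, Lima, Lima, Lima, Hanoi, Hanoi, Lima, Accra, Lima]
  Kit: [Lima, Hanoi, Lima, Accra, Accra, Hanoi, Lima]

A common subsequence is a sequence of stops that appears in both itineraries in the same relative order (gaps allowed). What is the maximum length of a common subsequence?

5

Pick Lima [4,1]; then Hanoi [6,2]; then Lima [7,3]; then Accra [8,5]; then Lima [9,7]; all 5 stops appear in both, in order. The LCS DP gives dp[9][7] = 5, so this is optimal.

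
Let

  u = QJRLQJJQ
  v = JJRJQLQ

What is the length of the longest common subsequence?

Let dp[i][j] be the LCS length of the first i characters of u and the first j characters of v. dp[i][j] = dp[i-1][j-1]+1 when the i-th and j-th characters match, else max(dp[i-1][j], dp[i][j-1]).
    ·  J  J  R  J  Q  L  Q
 ·  0  0  0  0  0  0  0  0
 Q  0  0  0  0  0  1  1  1
 J  0  1  1  1  1  1  1  1
 R  0  1  1  2  2  2  2  2
 L  0  1  1  2  2  2  3  3
 Q  0  1  1  2  2  3  3  4
 J  0  1  2  2  3  3  3  4
 J  0  1  2  2  3  3  3  4
 Q  0  1  2  2  3  4  4  4
dp[8][7] = 4. One LCS (by backtracking along matches): JRLQ.

4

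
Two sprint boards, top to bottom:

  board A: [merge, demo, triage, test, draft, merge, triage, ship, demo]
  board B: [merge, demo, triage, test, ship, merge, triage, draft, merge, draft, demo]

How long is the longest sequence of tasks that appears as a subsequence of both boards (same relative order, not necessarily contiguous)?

Taking merge (board A #1, board B #1), demo (board A #2, board B #2), triage (board A #3, board B #3), test (board A #4, board B #4), draft (board A #5, board B #8), merge (board A #6, board B #9), demo (board A #9, board B #11) gives a common subsequence of length 7. The LCS DP gives dp[9][11] = 7, so this is optimal.

7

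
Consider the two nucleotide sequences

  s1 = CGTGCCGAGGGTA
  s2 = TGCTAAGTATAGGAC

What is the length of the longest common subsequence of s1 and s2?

8

Pick T [3,1], G [4,2], C [5,3], G [7,7], A [8,11], G [10,12], G [11,13], A [13,14]; all 8 bases appear in both, in order. dp[13][15] = 8 confirms this is the maximum.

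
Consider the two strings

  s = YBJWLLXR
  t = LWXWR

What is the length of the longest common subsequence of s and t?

Taking W [4,2] → X [7,3] → R [8,5] gives a common subsequence of length 3. dp[8][5] = 3 confirms this is the maximum.

3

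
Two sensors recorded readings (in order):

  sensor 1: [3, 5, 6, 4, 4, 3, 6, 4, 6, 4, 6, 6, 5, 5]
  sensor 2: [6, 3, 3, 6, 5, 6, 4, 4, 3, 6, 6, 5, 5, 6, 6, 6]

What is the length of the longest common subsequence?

10

Pick 3 (sensor 1 #1, sensor 2 #3), 5 (sensor 1 #2, sensor 2 #5), 6 (sensor 1 #3, sensor 2 #6), 4 (sensor 1 #4, sensor 2 #7), 4 (sensor 1 #5, sensor 2 #8), 3 (sensor 1 #6, sensor 2 #9), 6 (sensor 1 #7, sensor 2 #11), 6 (sensor 1 #9, sensor 2 #14), 6 (sensor 1 #11, sensor 2 #15), 6 (sensor 1 #12, sensor 2 #16); all 10 values appear in both, in order, and the DP table's final entry dp[14][16] is also 10, so no common subsequence is longer.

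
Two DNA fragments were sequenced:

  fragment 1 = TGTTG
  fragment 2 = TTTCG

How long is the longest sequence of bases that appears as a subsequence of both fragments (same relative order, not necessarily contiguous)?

4

Let dp[i][j] be the LCS length of the first i bases of fragment 1 and the first j bases of fragment 2. dp[i][j] = dp[i-1][j-1]+1 when the i-th and j-th bases match, else max(dp[i-1][j], dp[i][j-1]).
    ·  T  T  T  C  G
 ·  0  0  0  0  0  0
 T  0  1  1  1  1  1
 G  0  1  1  1  1  2
 T  0  1  2  2  2  2
 T  0  1  2  3  3  3
 G  0  1  2  3  3  4
dp[5][5] = 4. One LCS (by backtracking along matches): TTTG.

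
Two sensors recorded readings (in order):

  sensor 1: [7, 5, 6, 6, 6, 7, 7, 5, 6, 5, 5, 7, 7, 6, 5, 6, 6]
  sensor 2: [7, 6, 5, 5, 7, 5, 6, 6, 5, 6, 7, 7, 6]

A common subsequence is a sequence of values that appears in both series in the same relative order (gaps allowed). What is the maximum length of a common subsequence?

9

Match 7 at sensor 1[1]=sensor 2[5]; then 5 at sensor 1[2]=sensor 2[6]; then 6 at sensor 1[4]=sensor 2[7]; then 6 at sensor 1[5]=sensor 2[8]; then 5 at sensor 1[8]=sensor 2[9]; then 6 at sensor 1[9]=sensor 2[10]; then 7 at sensor 1[12]=sensor 2[11]; then 7 at sensor 1[13]=sensor 2[12]; then 6 at sensor 1[17]=sensor 2[13] — 9 values in the same relative order in both. dp[17][13] = 9 confirms this is the maximum.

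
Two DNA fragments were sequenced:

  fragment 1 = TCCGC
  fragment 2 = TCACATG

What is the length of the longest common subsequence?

Let dp[i][j] be the LCS length of the first i bases of fragment 1 and the first j bases of fragment 2. dp[i][j] = dp[i-1][j-1]+1 when the i-th and j-th bases match, else max(dp[i-1][j], dp[i][j-1]).
    ·  T  C  A  C  A  T  G
 ·  0  0  0  0  0  0  0  0
 T  0  1  1  1  1  1  1  1
 C  0  1  2  2  2  2  2  2
 C  0  1  2  2  3  3  3  3
 G  0  1  2  2  3  3  3  4
 C  0  1  2  2  3  3  3  4
dp[5][7] = 4. One LCS (by backtracking along matches): TCCG.

4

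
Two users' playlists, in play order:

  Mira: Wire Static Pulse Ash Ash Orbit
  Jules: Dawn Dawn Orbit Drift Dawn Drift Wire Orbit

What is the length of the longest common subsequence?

2

Pick Wire [1,7] → Orbit [6,8]; all 2 songs appear in both, in order. Since dp[6][8] = 2, nothing longer is possible.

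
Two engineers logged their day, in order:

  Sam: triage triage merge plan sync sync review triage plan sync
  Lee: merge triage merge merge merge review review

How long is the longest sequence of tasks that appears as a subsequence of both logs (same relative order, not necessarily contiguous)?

Taking triage at Sam[1]=Lee[2] → merge at Sam[3]=Lee[5] → review at Sam[7]=Lee[7] gives a common subsequence of length 3, and the DP table's final entry dp[10][7] is also 3, so no common subsequence is longer.

3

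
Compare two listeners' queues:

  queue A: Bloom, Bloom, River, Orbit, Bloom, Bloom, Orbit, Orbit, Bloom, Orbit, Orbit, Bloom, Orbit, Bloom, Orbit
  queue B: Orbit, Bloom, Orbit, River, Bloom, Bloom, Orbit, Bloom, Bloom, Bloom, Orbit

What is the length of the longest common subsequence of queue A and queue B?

Match Bloom at queue A[1]=queue B[2] → River at queue A[3]=queue B[4] → Bloom at queue A[5]=queue B[5] → Bloom at queue A[6]=queue B[6] → Orbit at queue A[8]=queue B[7] → Bloom at queue A[9]=queue B[8] → Bloom at queue A[12]=queue B[9] → Bloom at queue A[14]=queue B[10] → Orbit at queue A[15]=queue B[11] — 9 songs in the same relative order in both. The LCS DP gives dp[15][11] = 9, so this is optimal.

9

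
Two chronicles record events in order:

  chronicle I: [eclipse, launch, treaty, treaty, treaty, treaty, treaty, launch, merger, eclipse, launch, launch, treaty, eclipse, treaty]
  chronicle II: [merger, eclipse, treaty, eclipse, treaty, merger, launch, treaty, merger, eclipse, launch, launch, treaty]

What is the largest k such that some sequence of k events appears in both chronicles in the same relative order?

Taking eclipse at chronicle I[1]=chronicle II[2]; then treaty at chronicle I[3]=chronicle II[3]; then treaty at chronicle I[4]=chronicle II[5]; then treaty at chronicle I[7]=chronicle II[8]; then merger at chronicle I[9]=chronicle II[9]; then eclipse at chronicle I[10]=chronicle II[10]; then launch at chronicle I[11]=chronicle II[11]; then launch at chronicle I[12]=chronicle II[12]; then treaty at chronicle I[15]=chronicle II[13] gives a common subsequence of length 9. The LCS DP gives dp[15][13] = 9, so this is optimal.

9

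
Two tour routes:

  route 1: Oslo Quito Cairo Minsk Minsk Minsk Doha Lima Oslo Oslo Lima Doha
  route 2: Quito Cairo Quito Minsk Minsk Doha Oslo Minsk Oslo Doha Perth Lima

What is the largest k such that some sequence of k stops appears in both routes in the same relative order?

8

One common subsequence of length 8: Quito [2,1] → Cairo [3,2] → Minsk [5,4] → Minsk [6,5] → Doha [7,6] → Oslo [9,7] → Oslo [10,9] → Lima [11,12]. dp[12][12] = 8 confirms this is the maximum.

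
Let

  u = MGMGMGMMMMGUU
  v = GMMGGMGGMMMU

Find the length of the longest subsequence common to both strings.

9

Pick M (u #1, v #3) → G (u #2, v #5) → M (u #3, v #6) → G (u #4, v #7) → G (u #6, v #8) → M (u #8, v #9) → M (u #9, v #10) → M (u #10, v #11) → U (u #13, v #12); all 9 characters appear in both, in order, and the DP table's final entry dp[13][12] is also 9, so no common subsequence is longer.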